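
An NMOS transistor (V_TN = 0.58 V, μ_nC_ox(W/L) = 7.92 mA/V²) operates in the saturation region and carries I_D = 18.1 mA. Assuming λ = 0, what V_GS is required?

V_GS = 2.72 V

In saturation I_D = ½ k_n (V_GS − V_TN)², so V_GS − V_TN = √(2 I_D / k_n) = √(2 × 18.1 / 7.92) = 2.14 V.
V_GS = 0.58 + 2.14 = 2.72 V.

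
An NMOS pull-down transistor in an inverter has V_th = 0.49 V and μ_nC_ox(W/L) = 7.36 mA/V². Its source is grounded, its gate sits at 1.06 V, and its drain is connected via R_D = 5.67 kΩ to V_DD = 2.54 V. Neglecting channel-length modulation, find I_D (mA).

I_D = 0.428 mA

V_GS = V_G = 1.06 V, so V_ov = 1.06 − 0.49 = 0.57 V.
Assume saturation: I_D = ½ k_n V_ov² = 0.5 × 7.36 × 0.57² = 1.2 mA, giving V_DS = V_DD − I_D R_D = 2.54 − 1.2 × 5.67 = -4.24 V.
But -4.24 V < V_ov = 0.57 V, so the device is actually in triode.
In triode I_D = k_n[V_ov V_DS − ½ V_DS²] and I_D = (V_DD − V_DS)/R_D. Equating: 20.9 V_DS² − 24.79 V_DS + 2.54 = 0, giving V_DS = 0.113 V (the root below V_ov).
I_D = (2.54 − 0.113) / 5.67 = 0.428 mA.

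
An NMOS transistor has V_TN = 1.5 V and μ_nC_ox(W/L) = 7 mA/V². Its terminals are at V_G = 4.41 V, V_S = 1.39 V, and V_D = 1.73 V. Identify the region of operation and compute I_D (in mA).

Triode; I_D = 3.21 mA

V_GS = V_G − V_S = 4.41 − 1.39 = 3.02 V; V_DS = V_D − V_S = 1.73 − 1.39 = 0.34 V.
V_ov = V_GS − V_TN = 3.02 − 1.5 = 1.52 V.
Since V_DS = 0.34 V < V_ov = 1.52 V, the device is in the triode region.
I_D = k_n [V_ov · V_DS − ½ V_DS²] = 7 × [1.52 × 0.34 − 0.5 × 0.34²] = 3.21 mA.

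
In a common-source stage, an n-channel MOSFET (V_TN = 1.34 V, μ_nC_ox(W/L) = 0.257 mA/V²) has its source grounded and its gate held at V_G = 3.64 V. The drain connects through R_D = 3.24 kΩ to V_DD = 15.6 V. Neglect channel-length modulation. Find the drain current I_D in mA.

I_D = 0.680 mA

V_GS = V_G = 3.64 V, so V_ov = 3.64 − 1.34 = 2.3 V.
Assume saturation: I_D = ½ k_n V_ov² = 0.5 × 0.257 × 2.3² = 0.68 mA, giving V_DS = V_DD − I_D R_D = 15.6 − 0.68 × 3.24 = 13.4 V.
V_DS = 13.4 V ≥ V_ov = 2.3 V, confirming saturation.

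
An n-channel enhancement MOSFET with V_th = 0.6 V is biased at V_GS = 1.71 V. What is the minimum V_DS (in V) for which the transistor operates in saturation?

V_DS,sat = 1.11 V

The boundary between triode and saturation is V_DS = V_GS − V_th = V_ov.
V_ov = 1.71 − 0.6 = 1.11 V.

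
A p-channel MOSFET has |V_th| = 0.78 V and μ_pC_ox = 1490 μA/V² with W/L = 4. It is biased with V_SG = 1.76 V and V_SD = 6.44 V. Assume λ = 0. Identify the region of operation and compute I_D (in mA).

Saturation; I_D = 2.86 mA

k_p = μ_pC_ox · (W/L) = 5.96 mA/V².
V_ov = V_SG − |V_th| = 1.76 − 0.78 = 0.98 V.
Since V_SD = 6.44 V ≥ V_ov = 0.98 V, the device is in saturation.
I_D = ½ k_p V_ov² = 0.5 × 5.96 × 0.98² = 2.86 mA.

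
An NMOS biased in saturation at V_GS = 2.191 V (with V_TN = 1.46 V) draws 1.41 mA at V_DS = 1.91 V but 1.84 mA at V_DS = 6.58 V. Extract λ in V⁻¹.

λ = 0.0746 V⁻¹

With V_GS fixed, I_D ∝ (1 + λ V_DS) in saturation, so I_D2/I_D1 = (1 + λ V_DS2)/(1 + λ V_DS1).
1.84/1.41 = 1.305 = (1 + 6.58 λ)/(1 + 1.91 λ).
Solving: λ (I_D1 V_DS2 − I_D2 V_DS1) = I_D2 − I_D1, so λ = (1.84 − 1.41) / (1.41 × 6.58 − 1.84 × 1.91) = 0.43 / 5.76 = 0.0746 V⁻¹.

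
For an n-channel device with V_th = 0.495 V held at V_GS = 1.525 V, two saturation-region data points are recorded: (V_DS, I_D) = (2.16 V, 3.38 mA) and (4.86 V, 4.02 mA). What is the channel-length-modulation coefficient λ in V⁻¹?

With V_GS fixed, I_D ∝ (1 + λ V_DS) in saturation, so I_D2/I_D1 = (1 + λ V_DS2)/(1 + λ V_DS1).
4.02/3.38 = 1.189 = (1 + 4.86 λ)/(1 + 2.16 λ).
Solving: λ (I_D1 V_DS2 − I_D2 V_DS1) = I_D2 − I_D1, so λ = (4.02 − 3.38) / (3.38 × 4.86 − 4.02 × 2.16) = 0.64 / 7.74 = 0.0826 V⁻¹.

λ = 0.0826 V⁻¹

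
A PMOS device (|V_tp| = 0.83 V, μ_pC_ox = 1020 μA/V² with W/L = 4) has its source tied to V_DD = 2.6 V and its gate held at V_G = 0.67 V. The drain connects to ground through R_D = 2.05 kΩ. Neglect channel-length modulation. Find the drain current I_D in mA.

I_D = 1.13 mA

V_SG = V_DD − V_G = 2.6 − 0.67 = 1.93 V, so V_ov = 1.93 − 0.83 = 1.1 V.
k_p = μ_pC_ox · (W/L) = 4.08 mA/V².
Assume saturation: I_D = ½ k_p V_ov² = 0.5 × 4.08 × 1.1² = 2.47 mA, giving V_SD = V_DD − I_D R_D = 2.6 − 2.47 × 2.05 = -2.46 V.
But -2.46 V < V_ov = 1.1 V, so the device is actually in triode.
In triode I_D = k_p[V_ov V_SD − ½ V_SD²] and I_D = (V_DD − V_SD)/R_D. Equating: 4.18 V_SD² − 10.2 V_SD + 2.6 = 0, giving V_SD = 0.289 V (the root below V_ov).
I_D = (2.6 − 0.289) / 2.05 = 1.13 mA.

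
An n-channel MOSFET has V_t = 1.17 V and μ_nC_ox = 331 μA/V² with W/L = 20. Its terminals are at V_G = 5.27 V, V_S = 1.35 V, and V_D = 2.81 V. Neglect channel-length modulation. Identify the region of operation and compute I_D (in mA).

V_GS = V_G − V_S = 5.27 − 1.35 = 3.92 V; V_DS = V_D − V_S = 2.81 − 1.35 = 1.46 V.
k_n = μ_nC_ox · (W/L) = 6.62 mA/V².
V_ov = V_GS − V_t = 3.92 − 1.17 = 2.75 V.
Since V_DS = 1.46 V < V_ov = 2.75 V, the device is in the triode region.
I_D = k_n [V_ov · V_DS − ½ V_DS²] = 6.62 × [2.75 × 1.46 − 0.5 × 1.46²] = 19.5 mA.

Triode; I_D = 19.5 mA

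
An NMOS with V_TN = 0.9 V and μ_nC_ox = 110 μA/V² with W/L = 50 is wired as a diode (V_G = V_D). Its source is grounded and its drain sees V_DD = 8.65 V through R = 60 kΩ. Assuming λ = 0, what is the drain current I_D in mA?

With gate tied to drain, V_GS = V_DS ≥ V_GS − V_TN, so the device is in saturation.
k_n = μ_nC_ox · (W/L) = 5.5 mA/V².
KCL at the drain: ½ k_n (V_GS − V_TN)² = (V_DD − V_GS)/R.
Let x = V_GS − 0.9. Then 165 x² + x − 7.75 = 0, giving x = 0.214 V (positive root), so V_GS = 1.11 V.
I_D = (V_DD − V_GS)/R = (8.65 − 1.11) / 60 = 0.126 mA.

I_D = 0.126 mA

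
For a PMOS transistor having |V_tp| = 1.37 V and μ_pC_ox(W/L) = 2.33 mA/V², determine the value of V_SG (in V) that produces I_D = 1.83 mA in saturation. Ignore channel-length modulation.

In saturation I_D = ½ k_p (V_SG − |V_tp|)², so V_SG − |V_tp| = √(2 I_D / k_p) = √(2 × 1.83 / 2.33) = 1.25 V.
V_SG = 1.37 + 1.25 = 2.62 V.

V_SG = 2.62 V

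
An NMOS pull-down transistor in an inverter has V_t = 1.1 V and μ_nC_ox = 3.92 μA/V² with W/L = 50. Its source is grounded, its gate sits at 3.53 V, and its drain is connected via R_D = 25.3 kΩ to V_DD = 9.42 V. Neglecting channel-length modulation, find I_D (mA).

V_GS = V_G = 3.53 V, so V_ov = 3.53 − 1.1 = 2.43 V.
k_n = μ_nC_ox · (W/L) = 0.196 mA/V².
Assume saturation: I_D = ½ k_n V_ov² = 0.5 × 0.196 × 2.43² = 0.579 mA, giving V_DS = V_DD − I_D R_D = 9.42 − 0.579 × 25.3 = -5.22 V.
But -5.22 V < V_ov = 2.43 V, so the device is actually in triode.
In triode I_D = k_n[V_ov V_DS − ½ V_DS²] and I_D = (V_DD − V_DS)/R_D. Equating: 2.48 V_DS² − 13.05 V_DS + 9.42 = 0, giving V_DS = 0.864 V (the root below V_ov).
I_D = (9.42 − 0.864) / 25.3 = 0.338 mA.

I_D = 0.338 mA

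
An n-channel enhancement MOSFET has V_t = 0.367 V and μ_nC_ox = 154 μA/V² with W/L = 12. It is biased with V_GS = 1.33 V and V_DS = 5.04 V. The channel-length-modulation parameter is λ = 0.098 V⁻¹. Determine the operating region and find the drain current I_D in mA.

k_n = μ_nC_ox · (W/L) = 1.848 mA/V².
V_ov = V_GS − V_t = 1.33 − 0.367 = 0.963 V.
Since V_DS = 5.04 V ≥ V_ov = 0.963 V, the device is in saturation.
I_D = ½ k_n V_ov² (1 + λ V_DS) = 0.5 × 1.848 × 0.963² × (1 + 0.098 × 5.04) = 1.28 mA.

Saturation; I_D = 1.28 mA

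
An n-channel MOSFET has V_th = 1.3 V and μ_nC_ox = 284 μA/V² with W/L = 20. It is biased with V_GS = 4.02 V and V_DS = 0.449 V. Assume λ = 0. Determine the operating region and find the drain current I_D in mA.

Triode; I_D = 6.36 mA

k_n = μ_nC_ox · (W/L) = 5.68 mA/V².
V_ov = V_GS − V_th = 4.02 − 1.3 = 2.72 V.
Since V_DS = 0.449 V < V_ov = 2.72 V, the device is in the triode region.
I_D = k_n [V_ov · V_DS − ½ V_DS²] = 5.68 × [2.72 × 0.449 − 0.5 × 0.449²] = 6.36 mA.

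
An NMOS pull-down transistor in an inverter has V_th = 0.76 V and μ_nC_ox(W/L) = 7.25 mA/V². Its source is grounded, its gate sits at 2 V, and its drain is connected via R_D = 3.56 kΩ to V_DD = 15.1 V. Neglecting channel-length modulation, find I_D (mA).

V_GS = V_G = 2 V, so V_ov = 2 − 0.76 = 1.24 V.
Assume saturation: I_D = ½ k_n V_ov² = 0.5 × 7.25 × 1.24² = 5.57 mA, giving V_DS = V_DD − I_D R_D = 15.1 − 5.57 × 3.56 = -4.74 V.
But -4.74 V < V_ov = 1.24 V, so the device is actually in triode.
In triode I_D = k_n[V_ov V_DS − ½ V_DS²] and I_D = (V_DD − V_DS)/R_D. Equating: 12.9 V_DS² − 33 V_DS + 15.1 = 0, giving V_DS = 0.597 V (the root below V_ov).
I_D = (15.1 − 0.597) / 3.56 = 4.07 mA.

I_D = 4.07 mA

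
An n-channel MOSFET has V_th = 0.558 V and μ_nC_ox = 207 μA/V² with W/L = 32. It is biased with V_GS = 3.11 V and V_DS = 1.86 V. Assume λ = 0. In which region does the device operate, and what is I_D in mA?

k_n = μ_nC_ox · (W/L) = 6.624 mA/V².
V_ov = V_GS − V_th = 3.11 − 0.558 = 2.55 V.
Since V_DS = 1.86 V < V_ov = 2.55 V, the device is in the triode region.
I_D = k_n [V_ov · V_DS − ½ V_DS²] = 6.624 × [2.55 × 1.86 − 0.5 × 1.86²] = 20 mA.

Triode; I_D = 20.0 mA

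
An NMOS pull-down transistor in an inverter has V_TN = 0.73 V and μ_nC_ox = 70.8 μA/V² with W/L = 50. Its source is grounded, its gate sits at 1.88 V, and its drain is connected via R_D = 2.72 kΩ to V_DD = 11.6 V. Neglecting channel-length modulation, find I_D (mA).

V_GS = V_G = 1.88 V, so V_ov = 1.88 − 0.73 = 1.15 V.
k_n = μ_nC_ox · (W/L) = 3.54 mA/V².
Assume saturation: I_D = ½ k_n V_ov² = 0.5 × 3.54 × 1.15² = 2.34 mA, giving V_DS = V_DD − I_D R_D = 11.6 − 2.34 × 2.72 = 5.23 V.
V_DS = 5.23 V ≥ V_ov = 1.15 V, confirming saturation.

I_D = 2.34 mA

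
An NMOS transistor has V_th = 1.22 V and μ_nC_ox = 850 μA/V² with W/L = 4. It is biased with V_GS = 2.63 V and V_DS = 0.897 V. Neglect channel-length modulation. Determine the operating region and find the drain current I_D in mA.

Triode; I_D = 2.93 mA

k_n = μ_nC_ox · (W/L) = 3.4 mA/V².
V_ov = V_GS − V_th = 2.63 − 1.22 = 1.41 V.
Since V_DS = 0.897 V < V_ov = 1.41 V, the device is in the triode region.
I_D = k_n [V_ov · V_DS − ½ V_DS²] = 3.4 × [1.41 × 0.897 − 0.5 × 0.897²] = 2.93 mA.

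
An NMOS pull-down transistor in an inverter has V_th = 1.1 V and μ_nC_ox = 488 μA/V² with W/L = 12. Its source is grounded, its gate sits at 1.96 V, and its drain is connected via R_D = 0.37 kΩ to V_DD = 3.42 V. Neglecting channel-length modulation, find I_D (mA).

V_GS = V_G = 1.96 V, so V_ov = 1.96 − 1.1 = 0.86 V.
k_n = μ_nC_ox · (W/L) = 5.856 mA/V².
Assume saturation: I_D = ½ k_n V_ov² = 0.5 × 5.856 × 0.86² = 2.17 mA, giving V_DS = V_DD − I_D R_D = 3.42 − 2.17 × 0.37 = 2.62 V.
V_DS = 2.62 V ≥ V_ov = 0.86 V, confirming saturation.

I_D = 2.17 mA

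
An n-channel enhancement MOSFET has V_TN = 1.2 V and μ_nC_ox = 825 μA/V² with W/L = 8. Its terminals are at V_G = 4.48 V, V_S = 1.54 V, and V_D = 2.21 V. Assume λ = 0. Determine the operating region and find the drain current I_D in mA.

Triode; I_D = 6.21 mA

V_GS = V_G − V_S = 4.48 − 1.54 = 2.94 V; V_DS = V_D − V_S = 2.21 − 1.54 = 0.67 V.
k_n = μ_nC_ox · (W/L) = 6.6 mA/V².
V_ov = V_GS − V_TN = 2.94 − 1.2 = 1.74 V.
Since V_DS = 0.67 V < V_ov = 1.74 V, the device is in the triode region.
I_D = k_n [V_ov · V_DS − ½ V_DS²] = 6.6 × [1.74 × 0.67 − 0.5 × 0.67²] = 6.21 mA.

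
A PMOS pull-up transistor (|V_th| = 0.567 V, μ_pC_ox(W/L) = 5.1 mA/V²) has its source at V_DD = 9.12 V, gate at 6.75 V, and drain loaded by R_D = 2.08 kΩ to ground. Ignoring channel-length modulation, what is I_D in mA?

V_SG = V_DD − V_G = 9.12 − 6.75 = 2.37 V, so V_ov = 2.37 − 0.567 = 1.8 V.
Assume saturation: I_D = ½ k_p V_ov² = 0.5 × 5.1 × 1.8² = 8.29 mA, giving V_SD = V_DD − I_D R_D = 9.12 − 8.29 × 2.08 = -8.12 V.
But -8.12 V < V_ov = 1.8 V, so the device is actually in triode.
In triode I_D = k_p[V_ov V_SD − ½ V_SD²] and I_D = (V_DD − V_SD)/R_D. Equating: 5.3 V_SD² − 20.13 V_SD + 9.12 = 0, giving V_SD = 0.526 V (the root below V_ov).
I_D = (9.12 − 0.526) / 2.08 = 4.13 mA.

I_D = 4.13 mA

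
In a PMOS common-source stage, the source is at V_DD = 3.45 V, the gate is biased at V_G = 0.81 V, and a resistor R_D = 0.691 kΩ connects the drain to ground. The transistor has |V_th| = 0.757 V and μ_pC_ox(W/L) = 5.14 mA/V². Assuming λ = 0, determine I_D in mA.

V_SG = V_DD − V_G = 3.45 − 0.81 = 2.64 V, so V_ov = 2.64 − 0.757 = 1.88 V.
Assume saturation: I_D = ½ k_p V_ov² = 0.5 × 5.14 × 1.88² = 9.11 mA, giving V_SD = V_DD − I_D R_D = 3.45 − 9.11 × 0.691 = -2.85 V.
But -2.85 V < V_ov = 1.88 V, so the device is actually in triode.
In triode I_D = k_p[V_ov V_SD − ½ V_SD²] and I_D = (V_DD − V_SD)/R_D. Equating: 1.78 V_SD² − 7.688 V_SD + 3.45 = 0, giving V_SD = 0.508 V (the root below V_ov).
I_D = (3.45 − 0.508) / 0.691 = 4.26 mA.

I_D = 4.26 mA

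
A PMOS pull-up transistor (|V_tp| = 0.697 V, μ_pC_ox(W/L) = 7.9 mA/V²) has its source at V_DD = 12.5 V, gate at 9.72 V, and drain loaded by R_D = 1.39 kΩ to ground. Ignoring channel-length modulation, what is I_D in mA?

V_SG = V_DD − V_G = 12.5 − 9.72 = 2.78 V, so V_ov = 2.78 − 0.697 = 2.08 V.
Assume saturation: I_D = ½ k_p V_ov² = 0.5 × 7.9 × 2.08² = 17.1 mA, giving V_SD = V_DD − I_D R_D = 12.5 − 17.1 × 1.39 = -11.3 V.
But -11.3 V < V_ov = 2.08 V, so the device is actually in triode.
In triode I_D = k_p[V_ov V_SD − ½ V_SD²] and I_D = (V_DD − V_SD)/R_D. Equating: 5.49 V_SD² − 23.87 V_SD + 12.5 = 0, giving V_SD = 0.609 V (the root below V_ov).
I_D = (12.5 − 0.609) / 1.39 = 8.55 mA.

I_D = 8.55 mA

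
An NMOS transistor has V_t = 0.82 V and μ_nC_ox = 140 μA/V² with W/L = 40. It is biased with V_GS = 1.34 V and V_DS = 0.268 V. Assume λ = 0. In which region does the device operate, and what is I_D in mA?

k_n = μ_nC_ox · (W/L) = 5.6 mA/V².
V_ov = V_GS − V_t = 1.34 − 0.82 = 0.52 V.
Since V_DS = 0.268 V < V_ov = 0.52 V, the device is in the triode region.
I_D = k_n [V_ov · V_DS − ½ V_DS²] = 5.6 × [0.52 × 0.268 − 0.5 × 0.268²] = 0.579 mA.

Triode; I_D = 0.579 mA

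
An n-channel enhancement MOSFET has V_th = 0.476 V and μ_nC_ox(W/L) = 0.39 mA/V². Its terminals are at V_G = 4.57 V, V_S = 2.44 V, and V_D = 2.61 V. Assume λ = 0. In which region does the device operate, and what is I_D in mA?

V_GS = V_G − V_S = 4.57 − 2.44 = 2.13 V; V_DS = V_D − V_S = 2.61 − 2.44 = 0.17 V.
V_ov = V_GS − V_th = 2.13 − 0.476 = 1.65 V.
Since V_DS = 0.17 V < V_ov = 1.65 V, the device is in the triode region.
I_D = k_n [V_ov · V_DS − ½ V_DS²] = 0.39 × [1.65 × 0.17 − 0.5 × 0.17²] = 0.104 mA.

Triode; I_D = 0.104 mA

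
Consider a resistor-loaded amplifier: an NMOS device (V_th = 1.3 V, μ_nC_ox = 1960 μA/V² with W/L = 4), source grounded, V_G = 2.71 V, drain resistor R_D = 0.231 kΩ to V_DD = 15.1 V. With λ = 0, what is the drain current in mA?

I_D = 7.79 mA

V_GS = V_G = 2.71 V, so V_ov = 2.71 − 1.3 = 1.41 V.
k_n = μ_nC_ox · (W/L) = 7.84 mA/V².
Assume saturation: I_D = ½ k_n V_ov² = 0.5 × 7.84 × 1.41² = 7.79 mA, giving V_DS = V_DD − I_D R_D = 15.1 − 7.79 × 0.231 = 13.3 V.
V_DS = 13.3 V ≥ V_ov = 1.41 V, confirming saturation.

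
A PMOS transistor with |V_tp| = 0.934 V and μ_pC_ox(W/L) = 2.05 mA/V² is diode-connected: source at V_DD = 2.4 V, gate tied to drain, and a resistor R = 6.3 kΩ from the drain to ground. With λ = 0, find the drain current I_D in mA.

I_D = 0.168 mA

With gate tied to drain, V_SG = V_SD ≥ V_SG − |V_tp|, so the device is in saturation.
KCL at the drain: ½ k_p (V_SG − |V_tp|)² = (V_DD − V_SG)/R.
Let x = V_SG − 0.934. Then 6.46 x² + x − 1.466 = 0, giving x = 0.405 V (positive root), so V_SG = 1.34 V.
I_D = (V_DD − V_SG)/R = (2.4 − 1.34) / 6.3 = 0.168 mA.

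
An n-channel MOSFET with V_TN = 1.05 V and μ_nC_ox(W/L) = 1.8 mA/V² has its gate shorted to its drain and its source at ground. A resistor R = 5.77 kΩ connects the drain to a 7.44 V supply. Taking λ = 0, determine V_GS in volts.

With gate tied to drain, V_GS = V_DS ≥ V_GS − V_TN, so the device is in saturation.
KCL at the drain: ½ k_n (V_GS − V_TN)² = (V_DD − V_GS)/R.
Let x = V_GS − 1.05. Then 5.19 x² + x − 6.39 = 0, giving x = 1.02 V (positive root), so V_GS = 2.07 V.
I_D = (V_DD − V_GS)/R = (7.44 − 2.07) / 5.77 = 0.931 mA.

V_GS = 2.07 V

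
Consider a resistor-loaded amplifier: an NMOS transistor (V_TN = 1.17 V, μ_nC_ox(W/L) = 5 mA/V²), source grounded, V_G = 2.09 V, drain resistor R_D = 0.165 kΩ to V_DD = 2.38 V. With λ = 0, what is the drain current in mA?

V_GS = V_G = 2.09 V, so V_ov = 2.09 − 1.17 = 0.92 V.
Assume saturation: I_D = ½ k_n V_ov² = 0.5 × 5 × 0.92² = 2.12 mA, giving V_DS = V_DD − I_D R_D = 2.38 − 2.12 × 0.165 = 2.03 V.
V_DS = 2.03 V ≥ V_ov = 0.92 V, confirming saturation.

I_D = 2.12 mA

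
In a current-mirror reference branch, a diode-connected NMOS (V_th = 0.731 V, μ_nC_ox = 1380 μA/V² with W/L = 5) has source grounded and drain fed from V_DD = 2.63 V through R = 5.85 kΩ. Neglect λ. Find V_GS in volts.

With gate tied to drain, V_GS = V_DS ≥ V_GS − V_th, so the device is in saturation.
k_n = μ_nC_ox · (W/L) = 6.9 mA/V².
KCL at the drain: ½ k_n (V_GS − V_th)² = (V_DD − V_GS)/R.
Let x = V_GS − 0.731. Then 20.2 x² + x − 1.899 = 0, giving x = 0.283 V (positive root), so V_GS = 1.01 V.
I_D = (V_DD − V_GS)/R = (2.63 − 1.01) / 5.85 = 0.276 mA.

V_GS = 1.01 V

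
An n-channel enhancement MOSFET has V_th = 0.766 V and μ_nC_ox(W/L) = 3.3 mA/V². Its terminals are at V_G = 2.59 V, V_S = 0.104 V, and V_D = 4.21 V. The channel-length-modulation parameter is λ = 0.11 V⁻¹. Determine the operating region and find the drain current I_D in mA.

V_GS = V_G − V_S = 2.59 − 0.104 = 2.49 V; V_DS = V_D − V_S = 4.21 − 0.104 = 4.11 V.
V_ov = V_GS − V_th = 2.49 − 0.766 = 1.72 V.
Since V_DS = 4.11 V ≥ V_ov = 1.72 V, the device is in saturation.
I_D = ½ k_n V_ov² (1 + λ V_DS) = 0.5 × 3.3 × 1.72² × (1 + 0.11 × 4.11) = 7.09 mA.

Saturation; I_D = 7.09 mA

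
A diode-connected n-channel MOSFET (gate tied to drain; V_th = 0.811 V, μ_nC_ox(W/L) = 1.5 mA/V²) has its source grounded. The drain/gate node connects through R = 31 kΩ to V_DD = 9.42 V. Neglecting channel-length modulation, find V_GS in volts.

With gate tied to drain, V_GS = V_DS ≥ V_GS − V_th, so the device is in saturation.
KCL at the drain: ½ k_n (V_GS − V_th)² = (V_DD − V_GS)/R.
Let x = V_GS − 0.811. Then 23.2 x² + x − 8.609 = 0, giving x = 0.587 V (positive root), so V_GS = 1.4 V.
I_D = (V_DD − V_GS)/R = (9.42 − 1.4) / 31 = 0.259 mA.

V_GS = 1.40 V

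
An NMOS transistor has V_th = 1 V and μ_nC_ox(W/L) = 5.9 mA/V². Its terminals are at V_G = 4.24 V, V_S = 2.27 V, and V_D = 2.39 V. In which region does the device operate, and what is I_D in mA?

V_GS = V_G − V_S = 4.24 − 2.27 = 1.97 V; V_DS = V_D − V_S = 2.39 − 2.27 = 0.12 V.
V_ov = V_GS − V_th = 1.97 − 1 = 0.97 V.
Since V_DS = 0.12 V < V_ov = 0.97 V, the device is in the triode region.
I_D = k_n [V_ov · V_DS − ½ V_DS²] = 5.9 × [0.97 × 0.12 − 0.5 × 0.12²] = 0.644 mA.

Triode; I_D = 0.644 mA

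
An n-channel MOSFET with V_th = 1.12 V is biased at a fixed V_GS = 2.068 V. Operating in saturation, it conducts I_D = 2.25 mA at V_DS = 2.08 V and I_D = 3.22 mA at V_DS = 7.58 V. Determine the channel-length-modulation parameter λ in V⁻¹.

With V_GS fixed, I_D ∝ (1 + λ V_DS) in saturation, so I_D2/I_D1 = (1 + λ V_DS2)/(1 + λ V_DS1).
3.22/2.25 = 1.431 = (1 + 7.58 λ)/(1 + 2.08 λ).
Solving: λ (I_D1 V_DS2 − I_D2 V_DS1) = I_D2 − I_D1, so λ = (3.22 − 2.25) / (2.25 × 7.58 − 3.22 × 2.08) = 0.97 / 10.4 = 0.0937 V⁻¹.

λ = 0.0937 V⁻¹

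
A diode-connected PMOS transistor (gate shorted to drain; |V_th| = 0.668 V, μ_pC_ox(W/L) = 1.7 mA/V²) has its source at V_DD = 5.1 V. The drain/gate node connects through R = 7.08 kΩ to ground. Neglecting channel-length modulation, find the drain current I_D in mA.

I_D = 0.516 mA

With gate tied to drain, V_SG = V_SD ≥ V_SG − |V_th|, so the device is in saturation.
KCL at the drain: ½ k_p (V_SG − |V_th|)² = (V_DD − V_SG)/R.
Let x = V_SG − 0.668. Then 6.02 x² + x − 4.432 = 0, giving x = 0.779 V (positive root), so V_SG = 1.45 V.
I_D = (V_DD − V_SG)/R = (5.1 − 1.45) / 7.08 = 0.516 mA.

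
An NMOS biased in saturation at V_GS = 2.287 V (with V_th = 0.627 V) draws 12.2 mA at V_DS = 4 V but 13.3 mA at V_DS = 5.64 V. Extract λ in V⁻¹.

λ = 0.0705 V⁻¹

With V_GS fixed, I_D ∝ (1 + λ V_DS) in saturation, so I_D2/I_D1 = (1 + λ V_DS2)/(1 + λ V_DS1).
13.3/12.2 = 1.09 = (1 + 5.64 λ)/(1 + 4 λ).
Solving: λ (I_D1 V_DS2 − I_D2 V_DS1) = I_D2 − I_D1, so λ = (13.3 − 12.2) / (12.2 × 5.64 − 13.3 × 4) = 1.1 / 15.6 = 0.0705 V⁻¹.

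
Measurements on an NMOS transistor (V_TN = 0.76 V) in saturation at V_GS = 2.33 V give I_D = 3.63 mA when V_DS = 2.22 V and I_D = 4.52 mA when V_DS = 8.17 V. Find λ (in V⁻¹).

With V_GS fixed, I_D ∝ (1 + λ V_DS) in saturation, so I_D2/I_D1 = (1 + λ V_DS2)/(1 + λ V_DS1).
4.52/3.63 = 1.245 = (1 + 8.17 λ)/(1 + 2.22 λ).
Solving: λ (I_D1 V_DS2 − I_D2 V_DS1) = I_D2 − I_D1, so λ = (4.52 − 3.63) / (3.63 × 8.17 − 4.52 × 2.22) = 0.89 / 19.6 = 0.0454 V⁻¹.

λ = 0.0454 V⁻¹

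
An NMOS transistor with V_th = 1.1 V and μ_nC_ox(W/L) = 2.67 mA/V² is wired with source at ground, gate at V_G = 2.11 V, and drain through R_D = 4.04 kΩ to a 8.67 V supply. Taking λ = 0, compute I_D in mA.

V_GS = V_G = 2.11 V, so V_ov = 2.11 − 1.1 = 1.01 V.
Assume saturation: I_D = ½ k_n V_ov² = 0.5 × 2.67 × 1.01² = 1.36 mA, giving V_DS = V_DD − I_D R_D = 8.67 − 1.36 × 4.04 = 3.17 V.
V_DS = 3.17 V ≥ V_ov = 1.01 V, confirming saturation.

I_D = 1.36 mA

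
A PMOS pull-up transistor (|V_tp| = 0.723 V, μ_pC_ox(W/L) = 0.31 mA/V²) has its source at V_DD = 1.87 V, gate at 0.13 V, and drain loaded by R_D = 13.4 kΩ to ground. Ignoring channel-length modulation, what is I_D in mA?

I_D = 0.107 mA

V_SG = V_DD − V_G = 1.87 − 0.13 = 1.74 V, so V_ov = 1.74 − 0.723 = 1.02 V.
Assume saturation: I_D = ½ k_p V_ov² = 0.5 × 0.31 × 1.02² = 0.16 mA, giving V_SD = V_DD − I_D R_D = 1.87 − 0.16 × 13.4 = -0.278 V.
But -0.278 V < V_ov = 1.02 V, so the device is actually in triode.
In triode I_D = k_p[V_ov V_SD − ½ V_SD²] and I_D = (V_DD − V_SD)/R_D. Equating: 2.08 V_SD² − 5.225 V_SD + 1.87 = 0, giving V_SD = 0.432 V (the root below V_ov).
I_D = (1.87 − 0.432) / 13.4 = 0.107 mA.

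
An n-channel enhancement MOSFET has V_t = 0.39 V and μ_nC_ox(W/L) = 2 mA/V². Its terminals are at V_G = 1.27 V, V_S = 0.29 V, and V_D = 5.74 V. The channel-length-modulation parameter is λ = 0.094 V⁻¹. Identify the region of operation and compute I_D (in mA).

V_GS = V_G − V_S = 1.27 − 0.29 = 0.98 V; V_DS = V_D − V_S = 5.74 − 0.29 = 5.45 V.
V_ov = V_GS − V_t = 0.98 − 0.39 = 0.59 V.
Since V_DS = 5.45 V ≥ V_ov = 0.59 V, the device is in saturation.
I_D = ½ k_n V_ov² (1 + λ V_DS) = 0.5 × 2 × 0.59² × (1 + 0.094 × 5.45) = 0.526 mA.

Saturation; I_D = 0.526 mA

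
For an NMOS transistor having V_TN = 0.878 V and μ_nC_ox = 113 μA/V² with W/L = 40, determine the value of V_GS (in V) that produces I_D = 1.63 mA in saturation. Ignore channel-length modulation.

V_GS = 1.73 V

k_n = μ_nC_ox · (W/L) = 4.52 mA/V².
In saturation I_D = ½ k_n (V_GS − V_TN)², so V_GS − V_TN = √(2 I_D / k_n) = √(2 × 1.63 / 4.52) = 0.849 V.
V_GS = 0.878 + 0.849 = 1.73 V.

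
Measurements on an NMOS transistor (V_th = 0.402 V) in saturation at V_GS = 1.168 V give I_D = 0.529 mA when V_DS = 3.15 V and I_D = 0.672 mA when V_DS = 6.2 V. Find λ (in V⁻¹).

λ = 0.123 V⁻¹

With V_GS fixed, I_D ∝ (1 + λ V_DS) in saturation, so I_D2/I_D1 = (1 + λ V_DS2)/(1 + λ V_DS1).
0.672/0.529 = 1.27 = (1 + 6.2 λ)/(1 + 3.15 λ).
Solving: λ (I_D1 V_DS2 − I_D2 V_DS1) = I_D2 − I_D1, so λ = (0.672 − 0.529) / (0.529 × 6.2 − 0.672 × 3.15) = 0.143 / 1.16 = 0.123 V⁻¹.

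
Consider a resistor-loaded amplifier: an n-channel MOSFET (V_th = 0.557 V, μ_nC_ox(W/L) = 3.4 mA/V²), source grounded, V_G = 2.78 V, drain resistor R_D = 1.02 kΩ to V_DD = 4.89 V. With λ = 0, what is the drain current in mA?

I_D = 4.16 mA

V_GS = V_G = 2.78 V, so V_ov = 2.78 − 0.557 = 2.22 V.
Assume saturation: I_D = ½ k_n V_ov² = 0.5 × 3.4 × 2.22² = 8.4 mA, giving V_DS = V_DD − I_D R_D = 4.89 − 8.4 × 1.02 = -3.68 V.
But -3.68 V < V_ov = 2.22 V, so the device is actually in triode.
In triode I_D = k_n[V_ov V_DS − ½ V_DS²] and I_D = (V_DD − V_DS)/R_D. Equating: 1.73 V_DS² − 8.709 V_DS + 4.89 = 0, giving V_DS = 0.644 V (the root below V_ov).
I_D = (4.89 − 0.644) / 1.02 = 4.16 mA.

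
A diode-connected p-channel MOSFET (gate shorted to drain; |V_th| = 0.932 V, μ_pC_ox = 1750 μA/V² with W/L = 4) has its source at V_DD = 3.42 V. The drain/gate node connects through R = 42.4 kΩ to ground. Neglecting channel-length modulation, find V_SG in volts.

V_SG = 1.06 V

With gate tied to drain, V_SG = V_SD ≥ V_SG − |V_th|, so the device is in saturation.
k_p = μ_pC_ox · (W/L) = 7 mA/V².
KCL at the drain: ½ k_p (V_SG − |V_th|)² = (V_DD − V_SG)/R.
Let x = V_SG − 0.932. Then 148 x² + x − 2.488 = 0, giving x = 0.126 V (positive root), so V_SG = 1.06 V.
I_D = (V_DD − V_SG)/R = (3.42 − 1.06) / 42.4 = 0.0557 mA.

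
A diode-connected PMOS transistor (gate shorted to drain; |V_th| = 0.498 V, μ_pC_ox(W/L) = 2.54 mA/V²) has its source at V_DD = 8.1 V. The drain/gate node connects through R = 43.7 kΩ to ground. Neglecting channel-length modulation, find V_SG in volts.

V_SG = 0.859 V

With gate tied to drain, V_SG = V_SD ≥ V_SG − |V_th|, so the device is in saturation.
KCL at the drain: ½ k_p (V_SG − |V_th|)² = (V_DD − V_SG)/R.
Let x = V_SG − 0.498. Then 55.5 x² + x − 7.602 = 0, giving x = 0.361 V (positive root), so V_SG = 0.859 V.
I_D = (V_DD − V_SG)/R = (8.1 − 0.859) / 43.7 = 0.166 mA.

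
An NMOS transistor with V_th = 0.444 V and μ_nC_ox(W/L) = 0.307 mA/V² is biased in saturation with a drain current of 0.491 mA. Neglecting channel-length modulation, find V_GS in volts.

V_GS = 2.23 V

In saturation I_D = ½ k_n (V_GS − V_th)², so V_GS − V_th = √(2 I_D / k_n) = √(2 × 0.491 / 0.307) = 1.79 V.
V_GS = 0.444 + 1.79 = 2.23 V.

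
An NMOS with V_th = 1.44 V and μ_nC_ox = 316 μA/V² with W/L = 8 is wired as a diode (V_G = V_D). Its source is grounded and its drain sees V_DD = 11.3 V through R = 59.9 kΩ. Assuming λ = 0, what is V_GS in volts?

V_GS = 1.79 V

With gate tied to drain, V_GS = V_DS ≥ V_GS − V_th, so the device is in saturation.
k_n = μ_nC_ox · (W/L) = 2.528 mA/V².
KCL at the drain: ½ k_n (V_GS − V_th)² = (V_DD − V_GS)/R.
Let x = V_GS − 1.44. Then 75.7 x² + x − 9.86 = 0, giving x = 0.354 V (positive root), so V_GS = 1.79 V.
I_D = (V_DD − V_GS)/R = (11.3 − 1.79) / 59.9 = 0.159 mA.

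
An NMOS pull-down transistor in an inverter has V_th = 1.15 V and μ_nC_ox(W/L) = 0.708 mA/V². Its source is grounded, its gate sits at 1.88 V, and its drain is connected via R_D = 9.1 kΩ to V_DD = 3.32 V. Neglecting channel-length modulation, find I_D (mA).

I_D = 0.189 mA

V_GS = V_G = 1.88 V, so V_ov = 1.88 − 1.15 = 0.73 V.
Assume saturation: I_D = ½ k_n V_ov² = 0.5 × 0.708 × 0.73² = 0.189 mA, giving V_DS = V_DD − I_D R_D = 3.32 − 0.189 × 9.1 = 1.6 V.
V_DS = 1.6 V ≥ V_ov = 0.73 V, confirming saturation.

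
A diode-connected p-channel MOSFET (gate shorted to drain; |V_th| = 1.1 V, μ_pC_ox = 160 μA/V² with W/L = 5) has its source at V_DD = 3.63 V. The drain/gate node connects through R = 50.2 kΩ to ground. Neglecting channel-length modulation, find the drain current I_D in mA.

With gate tied to drain, V_SG = V_SD ≥ V_SG − |V_th|, so the device is in saturation.
k_p = μ_pC_ox · (W/L) = 0.8 mA/V².
KCL at the drain: ½ k_p (V_SG − |V_th|)² = (V_DD − V_SG)/R.
Let x = V_SG − 1.1. Then 20.1 x² + x − 2.53 = 0, giving x = 0.331 V (positive root), so V_SG = 1.43 V.
I_D = (V_DD − V_SG)/R = (3.63 − 1.43) / 50.2 = 0.0438 mA.

I_D = 0.0438 mA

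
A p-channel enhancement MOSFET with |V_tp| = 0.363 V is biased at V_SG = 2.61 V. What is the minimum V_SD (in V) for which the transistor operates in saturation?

V_SD,sat = 2.25 V

The boundary between triode and saturation is V_SD = V_SG − |V_tp| = V_ov.
V_ov = 2.61 − 0.363 = 2.25 V.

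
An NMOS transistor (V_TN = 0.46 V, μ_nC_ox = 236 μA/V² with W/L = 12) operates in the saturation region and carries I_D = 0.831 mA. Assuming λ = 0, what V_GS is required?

k_n = μ_nC_ox · (W/L) = 2.832 mA/V².
In saturation I_D = ½ k_n (V_GS − V_TN)², so V_GS − V_TN = √(2 I_D / k_n) = √(2 × 0.831 / 2.832) = 0.766 V.
V_GS = 0.46 + 0.766 = 1.23 V.

V_GS = 1.23 V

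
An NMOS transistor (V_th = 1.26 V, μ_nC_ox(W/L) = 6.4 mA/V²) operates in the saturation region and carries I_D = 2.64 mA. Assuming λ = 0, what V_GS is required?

In saturation I_D = ½ k_n (V_GS − V_th)², so V_GS − V_th = √(2 I_D / k_n) = √(2 × 2.64 / 6.4) = 0.908 V.
V_GS = 1.26 + 0.908 = 2.17 V.

V_GS = 2.17 V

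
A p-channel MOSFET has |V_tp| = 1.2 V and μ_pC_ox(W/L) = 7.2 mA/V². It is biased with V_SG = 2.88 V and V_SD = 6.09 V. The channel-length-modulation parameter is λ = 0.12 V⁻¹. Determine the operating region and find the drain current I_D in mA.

V_ov = V_SG − |V_tp| = 2.88 − 1.2 = 1.68 V.
Since V_SD = 6.09 V ≥ V_ov = 1.68 V, the device is in saturation.
I_D = ½ k_p V_ov² (1 + λ V_SD) = 0.5 × 7.2 × 1.68² × (1 + 0.12 × 6.09) = 17.6 mA.

Saturation; I_D = 17.6 mA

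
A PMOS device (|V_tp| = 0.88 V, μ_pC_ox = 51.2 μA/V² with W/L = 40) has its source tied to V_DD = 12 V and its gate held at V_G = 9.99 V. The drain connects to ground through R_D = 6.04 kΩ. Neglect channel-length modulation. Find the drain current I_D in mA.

V_SG = V_DD − V_G = 12 − 9.99 = 2.01 V, so V_ov = 2.01 − 0.88 = 1.13 V.
k_p = μ_pC_ox · (W/L) = 2.048 mA/V².
Assume saturation: I_D = ½ k_p V_ov² = 0.5 × 2.048 × 1.13² = 1.31 mA, giving V_SD = V_DD − I_D R_D = 12 − 1.31 × 6.04 = 4.1 V.
V_SD = 4.1 V ≥ V_ov = 1.13 V, confirming saturation.

I_D = 1.31 mA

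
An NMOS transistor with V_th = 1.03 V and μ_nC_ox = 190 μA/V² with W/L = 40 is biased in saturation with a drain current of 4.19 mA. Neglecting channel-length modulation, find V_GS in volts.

V_GS = 2.08 V

k_n = μ_nC_ox · (W/L) = 7.6 mA/V².
In saturation I_D = ½ k_n (V_GS − V_th)², so V_GS − V_th = √(2 I_D / k_n) = √(2 × 4.19 / 7.6) = 1.05 V.
V_GS = 1.03 + 1.05 = 2.08 V.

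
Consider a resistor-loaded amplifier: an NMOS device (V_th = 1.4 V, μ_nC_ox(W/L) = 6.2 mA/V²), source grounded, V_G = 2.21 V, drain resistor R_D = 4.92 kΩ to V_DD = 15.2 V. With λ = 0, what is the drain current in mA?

V_GS = V_G = 2.21 V, so V_ov = 2.21 − 1.4 = 0.81 V.
Assume saturation: I_D = ½ k_n V_ov² = 0.5 × 6.2 × 0.81² = 2.03 mA, giving V_DS = V_DD − I_D R_D = 15.2 − 2.03 × 4.92 = 5.19 V.
V_DS = 5.19 V ≥ V_ov = 0.81 V, confirming saturation.

I_D = 2.03 mA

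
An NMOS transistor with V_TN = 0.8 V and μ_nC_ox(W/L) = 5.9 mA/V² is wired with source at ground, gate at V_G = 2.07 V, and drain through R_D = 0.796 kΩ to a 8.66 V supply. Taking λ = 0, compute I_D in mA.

I_D = 4.76 mA

V_GS = V_G = 2.07 V, so V_ov = 2.07 − 0.8 = 1.27 V.
Assume saturation: I_D = ½ k_n V_ov² = 0.5 × 5.9 × 1.27² = 4.76 mA, giving V_DS = V_DD − I_D R_D = 8.66 − 4.76 × 0.796 = 4.87 V.
V_DS = 4.87 V ≥ V_ov = 1.27 V, confirming saturation.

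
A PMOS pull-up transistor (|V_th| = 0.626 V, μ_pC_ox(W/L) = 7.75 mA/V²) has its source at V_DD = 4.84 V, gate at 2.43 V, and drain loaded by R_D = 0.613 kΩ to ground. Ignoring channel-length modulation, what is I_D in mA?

I_D = 6.91 mA

V_SG = V_DD − V_G = 4.84 − 2.43 = 2.41 V, so V_ov = 2.41 − 0.626 = 1.78 V.
Assume saturation: I_D = ½ k_p V_ov² = 0.5 × 7.75 × 1.78² = 12.3 mA, giving V_SD = V_DD − I_D R_D = 4.84 − 12.3 × 0.613 = -2.72 V.
But -2.72 V < V_ov = 1.78 V, so the device is actually in triode.
In triode I_D = k_p[V_ov V_SD − ½ V_SD²] and I_D = (V_DD − V_SD)/R_D. Equating: 2.38 V_SD² − 9.475 V_SD + 4.84 = 0, giving V_SD = 0.602 V (the root below V_ov).
I_D = (4.84 − 0.602) / 0.613 = 6.91 mA.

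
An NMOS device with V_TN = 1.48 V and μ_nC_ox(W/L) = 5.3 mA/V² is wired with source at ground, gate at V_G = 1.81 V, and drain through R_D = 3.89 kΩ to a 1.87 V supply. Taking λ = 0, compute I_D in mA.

V_GS = V_G = 1.81 V, so V_ov = 1.81 − 1.48 = 0.33 V.
Assume saturation: I_D = ½ k_n V_ov² = 0.5 × 5.3 × 0.33² = 0.289 mA, giving V_DS = V_DD − I_D R_D = 1.87 − 0.289 × 3.89 = 0.747 V.
V_DS = 0.747 V ≥ V_ov = 0.33 V, confirming saturation.

I_D = 0.289 mA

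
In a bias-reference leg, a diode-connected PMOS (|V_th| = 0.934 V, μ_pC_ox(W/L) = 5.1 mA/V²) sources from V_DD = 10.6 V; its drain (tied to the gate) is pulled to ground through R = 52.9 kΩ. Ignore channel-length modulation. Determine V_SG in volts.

V_SG = 1.20 V

With gate tied to drain, V_SG = V_SD ≥ V_SG − |V_th|, so the device is in saturation.
KCL at the drain: ½ k_p (V_SG − |V_th|)² = (V_DD − V_SG)/R.
Let x = V_SG − 0.934. Then 135 x² + x − 9.666 = 0, giving x = 0.264 V (positive root), so V_SG = 1.2 V.
I_D = (V_DD − V_SG)/R = (10.6 − 1.2) / 52.9 = 0.178 mA.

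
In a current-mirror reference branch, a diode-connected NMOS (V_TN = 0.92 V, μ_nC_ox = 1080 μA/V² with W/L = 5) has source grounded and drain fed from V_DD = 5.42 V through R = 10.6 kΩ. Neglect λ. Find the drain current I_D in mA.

I_D = 0.389 mA

With gate tied to drain, V_GS = V_DS ≥ V_GS − V_TN, so the device is in saturation.
k_n = μ_nC_ox · (W/L) = 5.4 mA/V².
KCL at the drain: ½ k_n (V_GS − V_TN)² = (V_DD − V_GS)/R.
Let x = V_GS − 0.92. Then 28.6 x² + x − 4.5 = 0, giving x = 0.379 V (positive root), so V_GS = 1.3 V.
I_D = (V_DD − V_GS)/R = (5.42 − 1.3) / 10.6 = 0.389 mA.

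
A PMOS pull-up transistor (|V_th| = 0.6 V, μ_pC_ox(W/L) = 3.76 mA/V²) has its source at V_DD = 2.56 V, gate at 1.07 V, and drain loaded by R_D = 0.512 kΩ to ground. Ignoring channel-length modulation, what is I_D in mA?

I_D = 1.49 mA

V_SG = V_DD − V_G = 2.56 − 1.07 = 1.49 V, so V_ov = 1.49 − 0.6 = 0.89 V.
Assume saturation: I_D = ½ k_p V_ov² = 0.5 × 3.76 × 0.89² = 1.49 mA, giving V_SD = V_DD − I_D R_D = 2.56 − 1.49 × 0.512 = 1.8 V.
V_SD = 1.8 V ≥ V_ov = 0.89 V, confirming saturation.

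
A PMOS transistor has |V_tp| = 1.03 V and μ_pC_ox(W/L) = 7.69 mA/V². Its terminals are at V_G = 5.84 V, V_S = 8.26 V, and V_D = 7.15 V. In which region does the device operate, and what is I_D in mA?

V_SG = V_S − V_G = 8.26 − 5.84 = 2.42 V; V_SD = V_S − V_D = 8.26 − 7.15 = 1.11 V.
V_ov = V_SG − |V_tp| = 2.42 − 1.03 = 1.39 V.
Since V_SD = 1.11 V < V_ov = 1.39 V, the device is in the triode region.
I_D = k_p [V_ov · V_SD − ½ V_SD²] = 7.69 × [1.39 × 1.11 − 0.5 × 1.11²] = 7.13 mA.

Triode; I_D = 7.13 mA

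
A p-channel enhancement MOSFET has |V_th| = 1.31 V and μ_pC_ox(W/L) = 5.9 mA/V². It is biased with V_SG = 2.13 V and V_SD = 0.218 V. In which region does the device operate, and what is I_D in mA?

Triode; I_D = 0.914 mA

V_ov = V_SG − |V_th| = 2.13 − 1.31 = 0.82 V.
Since V_SD = 0.218 V < V_ov = 0.82 V, the device is in the triode region.
I_D = k_p [V_ov · V_SD − ½ V_SD²] = 5.9 × [0.82 × 0.218 − 0.5 × 0.218²] = 0.914 mA.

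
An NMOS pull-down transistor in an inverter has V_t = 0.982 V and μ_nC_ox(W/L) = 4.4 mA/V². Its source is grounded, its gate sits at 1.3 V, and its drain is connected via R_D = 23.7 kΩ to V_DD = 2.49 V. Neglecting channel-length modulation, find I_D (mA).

V_GS = V_G = 1.3 V, so V_ov = 1.3 − 0.982 = 0.318 V.
Assume saturation: I_D = ½ k_n V_ov² = 0.5 × 4.4 × 0.318² = 0.222 mA, giving V_DS = V_DD − I_D R_D = 2.49 − 0.222 × 23.7 = -2.78 V.
But -2.78 V < V_ov = 0.318 V, so the device is actually in triode.
In triode I_D = k_n[V_ov V_DS − ½ V_DS²] and I_D = (V_DD − V_DS)/R_D. Equating: 52.1 V_DS² − 34.16 V_DS + 2.49 = 0, giving V_DS = 0.0835 V (the root below V_ov).
I_D = (2.49 − 0.0835) / 23.7 = 0.102 mA.

I_D = 0.102 mA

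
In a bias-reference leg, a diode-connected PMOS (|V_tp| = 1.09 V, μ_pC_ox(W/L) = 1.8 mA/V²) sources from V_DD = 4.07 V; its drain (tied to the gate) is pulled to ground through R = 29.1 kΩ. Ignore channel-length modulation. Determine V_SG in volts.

With gate tied to drain, V_SG = V_SD ≥ V_SG − |V_tp|, so the device is in saturation.
KCL at the drain: ½ k_p (V_SG − |V_tp|)² = (V_DD − V_SG)/R.
Let x = V_SG − 1.09. Then 26.2 x² + x − 2.98 = 0, giving x = 0.319 V (positive root), so V_SG = 1.41 V.
I_D = (V_DD − V_SG)/R = (4.07 − 1.41) / 29.1 = 0.0915 mA.

V_SG = 1.41 V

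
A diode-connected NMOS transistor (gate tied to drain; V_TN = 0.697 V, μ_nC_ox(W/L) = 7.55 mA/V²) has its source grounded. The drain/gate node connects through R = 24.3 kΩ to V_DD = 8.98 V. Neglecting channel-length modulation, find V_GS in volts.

V_GS = 0.992 V

With gate tied to drain, V_GS = V_DS ≥ V_GS − V_TN, so the device is in saturation.
KCL at the drain: ½ k_n (V_GS − V_TN)² = (V_DD − V_GS)/R.
Let x = V_GS − 0.697. Then 91.7 x² + x − 8.283 = 0, giving x = 0.295 V (positive root), so V_GS = 0.992 V.
I_D = (V_DD − V_GS)/R = (8.98 − 0.992) / 24.3 = 0.329 mA.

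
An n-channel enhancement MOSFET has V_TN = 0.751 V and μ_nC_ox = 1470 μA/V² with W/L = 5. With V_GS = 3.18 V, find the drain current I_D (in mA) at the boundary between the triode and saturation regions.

I_D = 21.7 mA

At the boundary V_DS = V_ov = V_GS − V_TN = 3.18 − 0.751 = 2.43 V.
k_n = μ_nC_ox · (W/L) = 7.35 mA/V².
I_D = ½ k_n V_ov² = 0.5 × 7.35 × 2.43² = 21.7 mA.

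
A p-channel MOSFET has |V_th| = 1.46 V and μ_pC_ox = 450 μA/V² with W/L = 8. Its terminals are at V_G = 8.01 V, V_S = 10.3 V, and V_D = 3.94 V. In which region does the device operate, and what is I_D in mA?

V_SG = V_S − V_G = 10.3 − 8.01 = 2.29 V; V_SD = V_S − V_D = 10.3 − 3.94 = 6.36 V.
k_p = μ_pC_ox · (W/L) = 3.6 mA/V².
V_ov = V_SG − |V_th| = 2.29 − 1.46 = 0.83 V.
Since V_SD = 6.36 V ≥ V_ov = 0.83 V, the device is in saturation.
I_D = ½ k_p V_ov² = 0.5 × 3.6 × 0.83² = 1.24 mA.

Saturation; I_D = 1.24 mA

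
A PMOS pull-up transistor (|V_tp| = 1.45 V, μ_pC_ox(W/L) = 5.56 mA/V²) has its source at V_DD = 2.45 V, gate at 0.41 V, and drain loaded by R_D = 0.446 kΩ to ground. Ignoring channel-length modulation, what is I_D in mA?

V_SG = V_DD − V_G = 2.45 − 0.41 = 2.04 V, so V_ov = 2.04 − 1.45 = 0.59 V.
Assume saturation: I_D = ½ k_p V_ov² = 0.5 × 5.56 × 0.59² = 0.968 mA, giving V_SD = V_DD − I_D R_D = 2.45 − 0.968 × 0.446 = 2.02 V.
V_SD = 2.02 V ≥ V_ov = 0.59 V, confirming saturation.

I_D = 0.968 mA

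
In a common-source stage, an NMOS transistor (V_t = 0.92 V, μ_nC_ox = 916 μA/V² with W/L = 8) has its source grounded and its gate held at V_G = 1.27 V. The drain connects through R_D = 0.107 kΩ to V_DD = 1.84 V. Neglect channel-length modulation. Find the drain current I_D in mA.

V_GS = V_G = 1.27 V, so V_ov = 1.27 − 0.92 = 0.35 V.
k_n = μ_nC_ox · (W/L) = 7.328 mA/V².
Assume saturation: I_D = ½ k_n V_ov² = 0.5 × 7.328 × 0.35² = 0.449 mA, giving V_DS = V_DD − I_D R_D = 1.84 − 0.449 × 0.107 = 1.79 V.
V_DS = 1.79 V ≥ V_ov = 0.35 V, confirming saturation.

I_D = 0.449 mA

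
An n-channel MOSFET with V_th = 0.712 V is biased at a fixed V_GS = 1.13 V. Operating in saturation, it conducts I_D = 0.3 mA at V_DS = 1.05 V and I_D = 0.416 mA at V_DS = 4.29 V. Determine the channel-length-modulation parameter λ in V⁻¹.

With V_GS fixed, I_D ∝ (1 + λ V_DS) in saturation, so I_D2/I_D1 = (1 + λ V_DS2)/(1 + λ V_DS1).
0.416/0.3 = 1.387 = (1 + 4.29 λ)/(1 + 1.05 λ).
Solving: λ (I_D1 V_DS2 − I_D2 V_DS1) = I_D2 − I_D1, so λ = (0.416 − 0.3) / (0.3 × 4.29 − 0.416 × 1.05) = 0.116 / 0.85 = 0.136 V⁻¹.

λ = 0.136 V⁻¹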